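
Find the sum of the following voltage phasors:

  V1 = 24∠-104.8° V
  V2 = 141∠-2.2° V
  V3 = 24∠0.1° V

Step 1 — Convert each phasor to rectangular form:
  V1 = 24·(cos(-104.8°) + j·sin(-104.8°)) = -6.131 - j23.2 V
  V2 = 141·(cos(-2.2°) + j·sin(-2.2°)) = 140.9 - j5.413 V
  V3 = 24·(cos(0.1°) + j·sin(0.1°)) = 24 + j0.04189 V
Step 2 — Sum components: V_total = 158.8 - j28.57 V.
Step 3 — Convert to polar: |V_total| = 161.3 V, ∠V_total = -10.2°.

V_total = 161.3∠-10.2° V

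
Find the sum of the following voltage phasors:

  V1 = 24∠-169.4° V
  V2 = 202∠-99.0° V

Step 1 — Convert each phasor to rectangular form:
  V1 = 24·(cos(-169.4°) + j·sin(-169.4°)) = -23.59 - j4.415 V
  V2 = 202·(cos(-99.0°) + j·sin(-99.0°)) = -31.6 - j199.5 V
Step 2 — Sum components: V_total = -55.19 - j203.9 V.
Step 3 — Convert to polar: |V_total| = 211.3 V, ∠V_total = -105.1°.

V_total = 211.3∠-105.1° V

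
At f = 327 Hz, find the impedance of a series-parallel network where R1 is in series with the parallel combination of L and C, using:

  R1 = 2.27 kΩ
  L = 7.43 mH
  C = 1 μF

Step 1 — Angular frequency: ω = 2π·f = 2π·327 = 2055 rad/s.
Step 2 — Component impedances:
  R1: Z = R = 2270 Ω
  L: Z = jωL = j·2055·0.00743 = 0 + j15.27 Ω
  C: Z = 1/(jωC) = -j/(ω·C) = 0 - j486.7 Ω
Step 3 — Parallel branch: L || C = 1/(1/L + 1/C) = 0 + j15.76 Ω.
Step 4 — Series with R1: Z_total = R1 + (L || C) = 2270 + j15.76 Ω = 2270∠0.4° Ω.

Z = 2270 + j15.76 Ω = 2270∠0.4° Ω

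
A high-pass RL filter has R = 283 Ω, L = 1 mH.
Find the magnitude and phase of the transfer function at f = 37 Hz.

Step 1 — Angular frequency: ω = 2π·37 = 232.5 rad/s.
Step 2 — Transfer function: H(jω) = jωL/(R + jωL).
Step 3 — Numerator jωL = j·0.2325; denominator R + jωL = 283 + j0.2325.
Step 4 — H = 6.748e-07 + j0.0008215.
Step 5 — Magnitude: |H| = 0.0008215 (-61.7 dB); phase: φ = 90.0°.

|H| = 0.0008215 (-61.7 dB), φ = 90.0°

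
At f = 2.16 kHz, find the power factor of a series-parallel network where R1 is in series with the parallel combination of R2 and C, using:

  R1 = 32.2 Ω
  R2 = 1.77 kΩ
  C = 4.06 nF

Step 1 — Angular frequency: ω = 2π·f = 2π·2160 = 1.357e+04 rad/s.
Step 2 — Component impedances:
  R1: Z = R = 32.2 Ω
  R2: Z = R = 1770 Ω
  C: Z = 1/(jωC) = -j/(ω·C) = 0 - j1.815e+04 Ω
Step 3 — Parallel branch: R2 || C = 1/(1/R2 + 1/C) = 1753 - j171 Ω.
Step 4 — Series with R1: Z_total = R1 + (R2 || C) = 1786 - j171 Ω = 1794∠-5.5° Ω.
Step 5 — Power factor: PF = cos(φ) = Re(Z)/|Z| = 1785.5/1793.7 = 0.9954.
Step 6 — Type: Im(Z) = -171 ⇒ leading (phase φ = -5.5°).

PF = 0.9954 (leading, φ = -5.5°)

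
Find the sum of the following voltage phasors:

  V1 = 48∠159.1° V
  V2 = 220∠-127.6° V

Step 1 — Convert each phasor to rectangular form:
  V1 = 48·(cos(159.1°) + j·sin(159.1°)) = -44.84 + j17.12 V
  V2 = 220·(cos(-127.6°) + j·sin(-127.6°)) = -134.2 - j174.3 V
Step 2 — Sum components: V_total = -179.1 - j157.2 V.
Step 3 — Convert to polar: |V_total| = 238.3 V, ∠V_total = -138.7°.

V_total = 238.3∠-138.7° V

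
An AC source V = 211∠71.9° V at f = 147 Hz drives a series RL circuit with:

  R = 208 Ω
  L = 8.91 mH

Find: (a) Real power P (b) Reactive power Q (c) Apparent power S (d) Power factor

Step 1 — Angular frequency: ω = 2π·f = 2π·147 = 923.6 rad/s.
Step 2 — Component impedances:
  R: Z = R = 208 Ω
  L: Z = jωL = j·923.6·0.00891 = 0 + j8.23 Ω
Step 3 — Series combination: Z_total = R + L = 208 + j8.23 Ω = 208.2∠2.3° Ω.
Step 4 — Source phasor: V = 211∠71.9° V = 65.55 + j200.6 V.
Step 5 — Current: I = V / Z = 0.3528 + j0.9503 A = 1.014∠69.6° A.
Step 6 — Complex power: S = V·I* = 213.7 + j8.455 VA.
Step 7 — Real power: P = Re(S) = 213.7 W.
Step 8 — Reactive power: Q = Im(S) = 8.455 VAR.
Step 9 — Apparent power: |S| = 213.9 VA.
Step 10 — Power factor: PF = P/|S| = 0.9992 (lagging).

(a) P = 213.7 W  (b) Q = 8.455 VAR  (c) S = 213.9 VA  (d) PF = 0.9992 (lagging)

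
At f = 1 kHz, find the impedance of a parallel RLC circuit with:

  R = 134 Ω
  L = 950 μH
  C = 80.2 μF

Step 1 — Angular frequency: ω = 2π·f = 2π·1000 = 6283 rad/s.
Step 2 — Component impedances:
  R: Z = R = 134 Ω
  L: Z = jωL = j·6283·0.00095 = 0 + j5.969 Ω
  C: Z = 1/(jωC) = -j/(ω·C) = 0 - j1.984 Ω
Step 3 — Parallel combination: 1/Z_total = 1/R + 1/L + 1/C; Z_total = 0.06592 - j2.971 Ω = 2.972∠-88.7° Ω.

Z = 0.06592 - j2.971 Ω = 2.972∠-88.7° Ω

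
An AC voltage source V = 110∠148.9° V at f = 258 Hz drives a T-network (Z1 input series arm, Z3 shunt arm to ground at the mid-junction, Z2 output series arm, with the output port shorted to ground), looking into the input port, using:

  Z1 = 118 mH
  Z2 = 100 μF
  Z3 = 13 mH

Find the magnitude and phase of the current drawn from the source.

Step 1 — Angular frequency: ω = 2π·f = 2π·258 = 1621 rad/s.
Step 2 — Component impedances:
  Z1: Z = jωL = j·1621·0.118 = 0 + j191.3 Ω
  Z2: Z = 1/(jωC) = -j/(ω·C) = 0 - j6.169 Ω
  Z3: Z = jωL = j·1621·0.013 = 0 + j21.07 Ω
Step 3 — With the output port shorted to ground, the output series arm Z2 runs from the junction to ground; the shunt arm Z3 also runs from the junction to ground. They appear in parallel: Z3 || Z2 = 0 - j8.722 Ω.
Step 4 — Series with input arm Z1: Z_in = Z1 + (Z3 || Z2) = 0 + j182.6 Ω = 182.6∠90.0° Ω.
Step 5 — Source phasor: V = 110∠148.9° V = -94.19 + j56.82 V.
Step 6 — Ohm's law: I = V / Z_total = (-94.19 + j56.82) / (0 + j182.6) = 0.3112 + j0.5159 A.
Step 7 — Convert to polar: |I| = 0.6025 A, ∠I = 58.9°.

I = 0.6025∠58.9° A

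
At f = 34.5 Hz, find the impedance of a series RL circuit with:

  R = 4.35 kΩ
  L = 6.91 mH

Step 1 — Angular frequency: ω = 2π·f = 2π·34.5 = 216.8 rad/s.
Step 2 — Component impedances:
  R: Z = R = 4350 Ω
  L: Z = jωL = j·216.8·0.00691 = 0 + j1.498 Ω
Step 3 — Series combination: Z_total = R + L = 4350 + j1.498 Ω = 4350∠0.0° Ω.

Z = 4350 + j1.498 Ω = 4350∠0.0° Ω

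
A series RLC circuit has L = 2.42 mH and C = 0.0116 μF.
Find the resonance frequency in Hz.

Step 1 — Resonance condition Im(Z)=0 gives ω₀ = 1/√(LC).
Step 2 — ω₀ = 1/√(0.00242·1.16e-08) = 1.887e+05 rad/s.
Step 3 — f₀ = ω₀/(2π) = 3.004e+04 Hz.

f₀ = 3.004e+04 Hz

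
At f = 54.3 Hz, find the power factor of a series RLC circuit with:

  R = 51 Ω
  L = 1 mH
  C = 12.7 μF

Step 1 — Angular frequency: ω = 2π·f = 2π·54.3 = 341.2 rad/s.
Step 2 — Component impedances:
  R: Z = R = 51 Ω
  L: Z = jωL = j·341.2·0.001 = 0 + j0.3412 Ω
  C: Z = 1/(jωC) = -j/(ω·C) = 0 - j230.8 Ω
Step 3 — Series combination: Z_total = R + L + C = 51 - j230.4 Ω = 236∠-77.5° Ω.
Step 4 — Power factor: PF = cos(φ) = Re(Z)/|Z| = 51/236 = 0.2161.
Step 5 — Type: Im(Z) = -230.4 ⇒ leading (phase φ = -77.5°).

PF = 0.2161 (leading, φ = -77.5°)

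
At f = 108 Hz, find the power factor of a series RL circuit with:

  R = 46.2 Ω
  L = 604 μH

Step 1 — Angular frequency: ω = 2π·f = 2π·108 = 678.6 rad/s.
Step 2 — Component impedances:
  R: Z = R = 46.2 Ω
  L: Z = jωL = j·678.6·0.000604 = 0 + j0.4099 Ω
Step 3 — Series combination: Z_total = R + L = 46.2 + j0.4099 Ω = 46.2∠0.5° Ω.
Step 4 — Power factor: PF = cos(φ) = Re(Z)/|Z| = 46.2/46.2 = 1.
Step 5 — Type: Im(Z) = 0.4099 ⇒ lagging (phase φ = 0.5°).

PF = 1 (lagging, φ = 0.5°)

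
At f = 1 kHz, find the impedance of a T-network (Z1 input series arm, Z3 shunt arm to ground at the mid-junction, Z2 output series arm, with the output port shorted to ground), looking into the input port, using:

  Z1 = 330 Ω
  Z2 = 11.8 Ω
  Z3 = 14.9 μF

Step 1 — Angular frequency: ω = 2π·f = 2π·1000 = 6283 rad/s.
Step 2 — Component impedances:
  Z1: Z = R = 330 Ω
  Z2: Z = R = 11.8 Ω
  Z3: Z = 1/(jωC) = -j/(ω·C) = 0 - j10.68 Ω
Step 3 — With the output port shorted to ground, the output series arm Z2 runs from the junction to ground; the shunt arm Z3 also runs from the junction to ground. They appear in parallel: Z3 || Z2 = 5.314 - j5.871 Ω.
Step 4 — Series with input arm Z1: Z_in = Z1 + (Z3 || Z2) = 335.3 - j5.871 Ω = 335.4∠-1.0° Ω.

Z = 335.3 - j5.871 Ω = 335.4∠-1.0° Ω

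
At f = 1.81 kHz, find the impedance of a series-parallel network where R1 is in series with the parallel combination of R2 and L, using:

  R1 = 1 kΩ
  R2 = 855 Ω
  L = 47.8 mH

Step 1 — Angular frequency: ω = 2π·f = 2π·1810 = 1.137e+04 rad/s.
Step 2 — Component impedances:
  R1: Z = R = 1000 Ω
  R2: Z = R = 855 Ω
  L: Z = jωL = j·1.137e+04·0.0478 = 0 + j543.6 Ω
Step 3 — Parallel branch: R2 || L = 1/(1/R2 + 1/L) = 246.1 + j387.1 Ω.
Step 4 — Series with R1: Z_total = R1 + (R2 || L) = 1246 + j387.1 Ω = 1305∠17.3° Ω.

Z = 1246 + j387.1 Ω = 1305∠17.3° Ω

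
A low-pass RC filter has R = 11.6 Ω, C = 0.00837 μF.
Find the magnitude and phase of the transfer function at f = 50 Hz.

Step 1 — Angular frequency: ω = 2π·50 = 314.2 rad/s.
Step 2 — Transfer function: H(jω) = 1/(1 + jωRC).
Step 3 — Denominator: 1 + jωRC = 1 + j·314.2·11.6·8.37e-09 = 1 + j3.05e-05.
Step 4 — H = 1 - j3.05e-05.
Step 5 — Magnitude: |H| = 1 (-0.0 dB); phase: φ = -0.0°.

|H| = 1 (-0.0 dB), φ = -0.0°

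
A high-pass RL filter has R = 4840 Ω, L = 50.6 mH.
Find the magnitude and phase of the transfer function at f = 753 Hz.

Step 1 — Angular frequency: ω = 2π·753 = 4731 rad/s.
Step 2 — Transfer function: H(jω) = jωL/(R + jωL).
Step 3 — Numerator jωL = j·239.4; denominator R + jωL = 4840 + j239.4.
Step 4 — H = 0.002441 + j0.04934.
Step 5 — Magnitude: |H| = 0.0494 (-26.1 dB); phase: φ = 87.2°.

|H| = 0.0494 (-26.1 dB), φ = 87.2°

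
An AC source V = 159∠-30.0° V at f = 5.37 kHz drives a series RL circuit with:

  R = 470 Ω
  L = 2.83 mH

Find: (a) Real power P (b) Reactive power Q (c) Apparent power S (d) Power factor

Step 1 — Angular frequency: ω = 2π·f = 2π·5370 = 3.374e+04 rad/s.
Step 2 — Component impedances:
  R: Z = R = 470 Ω
  L: Z = jωL = j·3.374e+04·0.00283 = 0 + j95.49 Ω
Step 3 — Series combination: Z_total = R + L = 470 + j95.49 Ω = 479.6∠11.5° Ω.
Step 4 — Source phasor: V = 159∠-30.0° V = 137.7 - j79.5 V.
Step 5 — Current: I = V / Z = 0.2484 - j0.2196 A = 0.3315∠-41.5° A.
Step 6 — Complex power: S = V·I* = 51.66 + j10.49 VA.
Step 7 — Real power: P = Re(S) = 51.66 W.
Step 8 — Reactive power: Q = Im(S) = 10.49 VAR.
Step 9 — Apparent power: |S| = 52.71 VA.
Step 10 — Power factor: PF = P/|S| = 0.98 (lagging).

(a) P = 51.66 W  (b) Q = 10.49 VAR  (c) S = 52.71 VA  (d) PF = 0.98 (lagging)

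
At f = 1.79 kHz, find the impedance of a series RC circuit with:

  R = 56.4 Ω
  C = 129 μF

Step 1 — Angular frequency: ω = 2π·f = 2π·1790 = 1.125e+04 rad/s.
Step 2 — Component impedances:
  R: Z = R = 56.4 Ω
  C: Z = 1/(jωC) = -j/(ω·C) = 0 - j0.6893 Ω
Step 3 — Series combination: Z_total = R + C = 56.4 - j0.6893 Ω = 56.4∠-0.7° Ω.

Z = 56.4 - j0.6893 Ω = 56.4∠-0.7° Ω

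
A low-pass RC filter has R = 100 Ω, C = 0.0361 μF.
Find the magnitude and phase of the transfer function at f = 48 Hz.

Step 1 — Angular frequency: ω = 2π·48 = 301.6 rad/s.
Step 2 — Transfer function: H(jω) = 1/(1 + jωRC).
Step 3 — Denominator: 1 + jωRC = 1 + j·301.6·100·3.61e-08 = 1 + j0.001089.
Step 4 — H = 1 - j0.001089.
Step 5 — Magnitude: |H| = 1 (-0.0 dB); phase: φ = -0.1°.

|H| = 1 (-0.0 dB), φ = -0.1°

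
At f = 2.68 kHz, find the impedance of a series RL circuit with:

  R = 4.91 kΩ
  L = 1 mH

Step 1 — Angular frequency: ω = 2π·f = 2π·2680 = 1.684e+04 rad/s.
Step 2 — Component impedances:
  R: Z = R = 4910 Ω
  L: Z = jωL = j·1.684e+04·0.001 = 0 + j16.84 Ω
Step 3 — Series combination: Z_total = R + L = 4910 + j16.84 Ω = 4910∠0.2° Ω.

Z = 4910 + j16.84 Ω = 4910∠0.2° Ω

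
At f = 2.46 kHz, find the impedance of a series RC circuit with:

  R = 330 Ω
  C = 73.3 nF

Step 1 — Angular frequency: ω = 2π·f = 2π·2460 = 1.546e+04 rad/s.
Step 2 — Component impedances:
  R: Z = R = 330 Ω
  C: Z = 1/(jωC) = -j/(ω·C) = 0 - j882.6 Ω
Step 3 — Series combination: Z_total = R + C = 330 - j882.6 Ω = 942.3∠-69.5° Ω.

Z = 330 - j882.6 Ω = 942.3∠-69.5° Ω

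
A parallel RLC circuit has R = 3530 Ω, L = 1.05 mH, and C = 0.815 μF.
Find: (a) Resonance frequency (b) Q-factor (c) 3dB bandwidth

Step 1 — Resonance: ω₀ = 1/√(LC) = 1/√(0.00105·8.15e-07) = 3.418e+04 rad/s.
Step 2 — f₀ = ω₀/(2π) = 5441 Hz.
Step 3 — Parallel Q: Q = R/(ω₀L) = 3530/(3.418e+04·0.00105) = 98.35.
Step 4 — Bandwidth: Δω = ω₀/Q = 347.6 rad/s; BW = Δω/(2π) = 55.32 Hz.

(a) f₀ = 5441 Hz  (b) Q = 98.35  (c) BW = 55.32 Hz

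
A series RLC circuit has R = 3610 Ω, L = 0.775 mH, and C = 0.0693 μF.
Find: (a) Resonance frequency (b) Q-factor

Step 1 — Resonance condition Im(Z)=0 gives ω₀ = 1/√(LC).
Step 2 — ω₀ = 1/√(0.000775·6.93e-08) = 1.365e+05 rad/s.
Step 3 — f₀ = ω₀/(2π) = 2.172e+04 Hz.
Step 4 — Series Q: Q = ω₀L/R = 1.365e+05·0.000775/3610 = 0.02929.

(a) f₀ = 2.172e+04 Hz  (b) Q = 0.02929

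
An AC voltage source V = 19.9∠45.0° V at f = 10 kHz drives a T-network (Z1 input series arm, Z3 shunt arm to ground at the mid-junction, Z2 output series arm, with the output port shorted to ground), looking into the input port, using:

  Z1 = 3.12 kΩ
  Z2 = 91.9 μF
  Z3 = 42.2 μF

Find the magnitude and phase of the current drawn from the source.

Step 1 — Angular frequency: ω = 2π·f = 2π·1e+04 = 6.283e+04 rad/s.
Step 2 — Component impedances:
  Z1: Z = R = 3120 Ω
  Z2: Z = 1/(jωC) = -j/(ω·C) = 0 - j0.1732 Ω
  Z3: Z = 1/(jωC) = -j/(ω·C) = 0 - j0.3771 Ω
Step 3 — With the output port shorted to ground, the output series arm Z2 runs from the junction to ground; the shunt arm Z3 also runs from the junction to ground. They appear in parallel: Z3 || Z2 = 0 - j0.1187 Ω.
Step 4 — Series with input arm Z1: Z_in = Z1 + (Z3 || Z2) = 3120 - j0.1187 Ω = 3120∠-0.0° Ω.
Step 5 — Source phasor: V = 19.9∠45.0° V = 14.07 + j14.07 V.
Step 6 — Ohm's law: I = V / Z_total = (14.07 + j14.07) / (3120 - j0.1187) = 0.00451 + j0.00451 A.
Step 7 — Convert to polar: |I| = 0.006378 A, ∠I = 45.0°.

I = 0.006378∠45.0° A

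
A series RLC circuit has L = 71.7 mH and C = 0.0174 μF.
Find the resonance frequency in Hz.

Step 1 — Resonance condition Im(Z)=0 gives ω₀ = 1/√(LC).
Step 2 — ω₀ = 1/√(0.0717·1.74e-08) = 2.831e+04 rad/s.
Step 3 — f₀ = ω₀/(2π) = 4506 Hz.

f₀ = 4506 Hz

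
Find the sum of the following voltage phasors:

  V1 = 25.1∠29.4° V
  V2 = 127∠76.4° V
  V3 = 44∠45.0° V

Step 1 — Convert each phasor to rectangular form:
  V1 = 25.1·(cos(29.4°) + j·sin(29.4°)) = 21.87 + j12.32 V
  V2 = 127·(cos(76.4°) + j·sin(76.4°)) = 29.86 + j123.4 V
  V3 = 44·(cos(45.0°) + j·sin(45.0°)) = 31.11 + j31.11 V
Step 2 — Sum components: V_total = 82.84 + j166.9 V.
Step 3 — Convert to polar: |V_total| = 186.3 V, ∠V_total = 63.6°.

V_total = 186.3∠63.6° V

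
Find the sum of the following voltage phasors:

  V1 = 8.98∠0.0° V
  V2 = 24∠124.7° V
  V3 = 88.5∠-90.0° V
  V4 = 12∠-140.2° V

Step 1 — Convert each phasor to rectangular form:
  V1 = 8.98·(cos(0.0°) + j·sin(0.0°)) = 8.98 V
  V2 = 24·(cos(124.7°) + j·sin(124.7°)) = -13.66 + j19.73 V
  V3 = 88.5·(cos(-90.0°) + j·sin(-90.0°)) = 0 - j88.5 V
  V4 = 12·(cos(-140.2°) + j·sin(-140.2°)) = -9.219 - j7.681 V
Step 2 — Sum components: V_total = -13.9 - j76.45 V.
Step 3 — Convert to polar: |V_total| = 77.7 V, ∠V_total = -100.3°.

V_total = 77.7∠-100.3° V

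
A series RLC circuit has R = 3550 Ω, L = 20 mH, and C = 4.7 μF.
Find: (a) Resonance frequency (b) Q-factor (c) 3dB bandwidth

Step 1 — Resonance condition Im(Z)=0 gives ω₀ = 1/√(LC).
Step 2 — ω₀ = 1/√(0.02·4.7e-06) = 3262 rad/s.
Step 3 — f₀ = ω₀/(2π) = 519.1 Hz.
Step 4 — Series Q: Q = ω₀L/R = 3262·0.02/3550 = 0.01838.
Step 5 — 3dB bandwidth: Δω = ω₀/Q = 1.775e+05 rad/s; BW = Δω/(2π) = 2.825e+04 Hz.

(a) f₀ = 519.1 Hz  (b) Q = 0.01838  (c) BW = 2.825e+04 Hz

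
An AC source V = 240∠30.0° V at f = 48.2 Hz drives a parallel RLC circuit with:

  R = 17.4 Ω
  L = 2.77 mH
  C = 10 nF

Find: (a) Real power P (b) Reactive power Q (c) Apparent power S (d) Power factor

Step 1 — Angular frequency: ω = 2π·f = 2π·48.2 = 302.8 rad/s.
Step 2 — Component impedances:
  R: Z = R = 17.4 Ω
  L: Z = jωL = j·302.8·0.00277 = 0 + j0.8389 Ω
  C: Z = 1/(jωC) = -j/(ω·C) = 0 - j3.302e+05 Ω
Step 3 — Parallel combination: 1/Z_total = 1/R + 1/L + 1/C; Z_total = 0.04035 + j0.8369 Ω = 0.8379∠87.2° Ω.
Step 4 — Source phasor: V = 240∠30.0° V = 207.8 + j120 V.
Step 5 — Current: I = V / Z = 155 - j240.9 A = 286.4∠-57.2° A.
Step 6 — Complex power: S = V·I* = 3310 + j6.866e+04 VA.
Step 7 — Real power: P = Re(S) = 3310 W.
Step 8 — Reactive power: Q = Im(S) = 6.866e+04 VAR.
Step 9 — Apparent power: |S| = 6.874e+04 VA.
Step 10 — Power factor: PF = P/|S| = 0.04816 (lagging).

(a) P = 3310 W  (b) Q = 6.866e+04 VAR  (c) S = 6.874e+04 VA  (d) PF = 0.04816 (lagging)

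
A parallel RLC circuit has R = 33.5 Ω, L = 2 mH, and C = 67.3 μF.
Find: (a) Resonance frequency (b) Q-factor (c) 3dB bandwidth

Step 1 — Resonance: ω₀ = 1/√(LC) = 1/√(0.002·6.73e-05) = 2726 rad/s.
Step 2 — f₀ = ω₀/(2π) = 433.8 Hz.
Step 3 — Parallel Q: Q = R/(ω₀L) = 33.5/(2726·0.002) = 6.145.
Step 4 — Bandwidth: Δω = ω₀/Q = 443.5 rad/s; BW = Δω/(2π) = 70.59 Hz.

(a) f₀ = 433.8 Hz  (b) Q = 6.145  (c) BW = 70.59 Hz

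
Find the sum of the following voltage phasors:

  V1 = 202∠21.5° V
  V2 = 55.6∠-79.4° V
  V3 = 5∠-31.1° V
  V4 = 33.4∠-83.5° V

Step 1 — Convert each phasor to rectangular form:
  V1 = 202·(cos(21.5°) + j·sin(21.5°)) = 187.9 + j74.03 V
  V2 = 55.6·(cos(-79.4°) + j·sin(-79.4°)) = 10.23 - j54.65 V
  V3 = 5·(cos(-31.1°) + j·sin(-31.1°)) = 4.281 - j2.583 V
  V4 = 33.4·(cos(-83.5°) + j·sin(-83.5°)) = 3.781 - j33.19 V
Step 2 — Sum components: V_total = 206.2 - j16.39 V.
Step 3 — Convert to polar: |V_total| = 206.9 V, ∠V_total = -4.5°.

V_total = 206.9∠-4.5° V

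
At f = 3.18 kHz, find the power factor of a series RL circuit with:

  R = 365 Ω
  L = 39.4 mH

Step 1 — Angular frequency: ω = 2π·f = 2π·3180 = 1.998e+04 rad/s.
Step 2 — Component impedances:
  R: Z = R = 365 Ω
  L: Z = jωL = j·1.998e+04·0.0394 = 0 + j787.2 Ω
Step 3 — Series combination: Z_total = R + L = 365 + j787.2 Ω = 867.7∠65.1° Ω.
Step 4 — Power factor: PF = cos(φ) = Re(Z)/|Z| = 365/867.73 = 0.4206.
Step 5 — Type: Im(Z) = 787.2 ⇒ lagging (phase φ = 65.1°).

PF = 0.4206 (lagging, φ = 65.1°)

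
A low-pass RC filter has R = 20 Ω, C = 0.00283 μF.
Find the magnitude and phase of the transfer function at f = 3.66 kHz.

Step 1 — Angular frequency: ω = 2π·3660 = 2.3e+04 rad/s.
Step 2 — Transfer function: H(jω) = 1/(1 + jωRC).
Step 3 — Denominator: 1 + jωRC = 1 + j·2.3e+04·20·2.83e-09 = 1 + j0.001302.
Step 4 — H = 1 - j0.001302.
Step 5 — Magnitude: |H| = 1 (-0.0 dB); phase: φ = -0.1°.

|H| = 1 (-0.0 dB), φ = -0.1°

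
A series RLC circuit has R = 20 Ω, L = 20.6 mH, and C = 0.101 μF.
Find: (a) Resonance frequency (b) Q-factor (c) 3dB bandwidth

Step 1 — Resonance condition Im(Z)=0 gives ω₀ = 1/√(LC).
Step 2 — ω₀ = 1/√(0.0206·1.01e-07) = 2.192e+04 rad/s.
Step 3 — f₀ = ω₀/(2π) = 3489 Hz.
Step 4 — Series Q: Q = ω₀L/R = 2.192e+04·0.0206/20 = 22.58.
Step 5 — 3dB bandwidth: Δω = ω₀/Q = 970.9 rad/s; BW = Δω/(2π) = 154.5 Hz.

(a) f₀ = 3489 Hz  (b) Q = 22.58  (c) BW = 154.5 Hz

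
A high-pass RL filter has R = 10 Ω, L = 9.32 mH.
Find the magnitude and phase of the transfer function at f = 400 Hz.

Step 1 — Angular frequency: ω = 2π·400 = 2513 rad/s.
Step 2 — Transfer function: H(jω) = jωL/(R + jωL).
Step 3 — Numerator jωL = j·23.42; denominator R + jωL = 10 + j23.42.
Step 4 — H = 0.8458 + j0.3611.
Step 5 — Magnitude: |H| = 0.9197 (-0.7 dB); phase: φ = 23.1°.

|H| = 0.9197 (-0.7 dB), φ = 23.1°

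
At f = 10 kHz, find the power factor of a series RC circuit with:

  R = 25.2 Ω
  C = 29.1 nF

Step 1 — Angular frequency: ω = 2π·f = 2π·1e+04 = 6.283e+04 rad/s.
Step 2 — Component impedances:
  R: Z = R = 25.2 Ω
  C: Z = 1/(jωC) = -j/(ω·C) = 0 - j546.9 Ω
Step 3 — Series combination: Z_total = R + C = 25.2 - j546.9 Ω = 547.5∠-87.4° Ω.
Step 4 — Power factor: PF = cos(φ) = Re(Z)/|Z| = 25.2/547.5 = 0.04603.
Step 5 — Type: Im(Z) = -546.9 ⇒ leading (phase φ = -87.4°).

PF = 0.04603 (leading, φ = -87.4°)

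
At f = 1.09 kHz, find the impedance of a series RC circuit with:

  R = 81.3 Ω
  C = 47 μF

Step 1 — Angular frequency: ω = 2π·f = 2π·1090 = 6849 rad/s.
Step 2 — Component impedances:
  R: Z = R = 81.3 Ω
  C: Z = 1/(jωC) = -j/(ω·C) = 0 - j3.107 Ω
Step 3 — Series combination: Z_total = R + C = 81.3 - j3.107 Ω = 81.36∠-2.2° Ω.

Z = 81.3 - j3.107 Ω = 81.36∠-2.2° Ω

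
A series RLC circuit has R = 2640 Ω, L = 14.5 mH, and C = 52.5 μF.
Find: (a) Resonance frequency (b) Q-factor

Step 1 — Resonance condition Im(Z)=0 gives ω₀ = 1/√(LC).
Step 2 — ω₀ = 1/√(0.0145·5.25e-05) = 1146 rad/s.
Step 3 — f₀ = ω₀/(2π) = 182.4 Hz.
Step 4 — Series Q: Q = ω₀L/R = 1146·0.0145/2640 = 0.006295.

(a) f₀ = 182.4 Hz  (b) Q = 0.006295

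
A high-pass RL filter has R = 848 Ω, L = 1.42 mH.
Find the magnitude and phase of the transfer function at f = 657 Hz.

Step 1 — Angular frequency: ω = 2π·657 = 4128 rad/s.
Step 2 — Transfer function: H(jω) = jωL/(R + jωL).
Step 3 — Numerator jωL = j·5.862; denominator R + jωL = 848 + j5.862.
Step 4 — H = 4.778e-05 + j0.006912.
Step 5 — Magnitude: |H| = 0.006912 (-43.2 dB); phase: φ = 89.6°.

|H| = 0.006912 (-43.2 dB), φ = 89.6°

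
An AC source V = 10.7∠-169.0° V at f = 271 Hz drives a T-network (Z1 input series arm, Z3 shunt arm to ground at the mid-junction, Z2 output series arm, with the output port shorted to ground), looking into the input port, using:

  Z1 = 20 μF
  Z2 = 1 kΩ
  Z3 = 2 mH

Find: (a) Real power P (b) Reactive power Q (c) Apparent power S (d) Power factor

Step 1 — Angular frequency: ω = 2π·f = 2π·271 = 1703 rad/s.
Step 2 — Component impedances:
  Z1: Z = 1/(jωC) = -j/(ω·C) = 0 - j29.36 Ω
  Z2: Z = R = 1000 Ω
  Z3: Z = jωL = j·1703·0.002 = 0 + j3.405 Ω
Step 3 — With the output port shorted to ground, the output series arm Z2 runs from the junction to ground; the shunt arm Z3 also runs from the junction to ground. They appear in parallel: Z3 || Z2 = 0.0116 + j3.405 Ω.
Step 4 — Series with input arm Z1: Z_in = Z1 + (Z3 || Z2) = 0.0116 - j25.96 Ω = 25.96∠-90.0° Ω.
Step 5 — Source phasor: V = 10.7∠-169.0° V = -10.5 - j2.042 V.
Step 6 — Current: I = V / Z = 0.07847 - j0.4047 A = 0.4122∠-79.0° A.
Step 7 — Complex power: S = V·I* = 0.00197 - j4.41 VA.
Step 8 — Real power: P = Re(S) = 0.00197 W.
Step 9 — Reactive power: Q = Im(S) = -4.41 VAR.
Step 10 — Apparent power: |S| = 4.41 VA.
Step 11 — Power factor: PF = P/|S| = 0.0004468 (leading).

(a) P = 0.00197 W  (b) Q = -4.41 VAR  (c) S = 4.41 VA  (d) PF = 0.0004468 (leading)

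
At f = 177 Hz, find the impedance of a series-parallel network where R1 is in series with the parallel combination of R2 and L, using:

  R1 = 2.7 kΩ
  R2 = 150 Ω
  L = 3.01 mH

Step 1 — Angular frequency: ω = 2π·f = 2π·177 = 1112 rad/s.
Step 2 — Component impedances:
  R1: Z = R = 2700 Ω
  R2: Z = R = 150 Ω
  L: Z = jωL = j·1112·0.00301 = 0 + j3.347 Ω
Step 3 — Parallel branch: R2 || L = 1/(1/R2 + 1/L) = 0.07467 + j3.346 Ω.
Step 4 — Series with R1: Z_total = R1 + (R2 || L) = 2700 + j3.346 Ω = 2700∠0.1° Ω.

Z = 2700 + j3.346 Ω = 2700∠0.1° Ω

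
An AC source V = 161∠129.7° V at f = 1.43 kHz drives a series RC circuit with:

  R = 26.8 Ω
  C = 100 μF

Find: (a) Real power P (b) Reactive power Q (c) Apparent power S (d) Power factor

Step 1 — Angular frequency: ω = 2π·f = 2π·1430 = 8985 rad/s.
Step 2 — Component impedances:
  R: Z = R = 26.8 Ω
  C: Z = 1/(jωC) = -j/(ω·C) = 0 - j1.113 Ω
Step 3 — Series combination: Z_total = R + C = 26.8 - j1.113 Ω = 26.82∠-2.4° Ω.
Step 4 — Source phasor: V = 161∠129.7° V = -102.8 + j123.9 V.
Step 5 — Current: I = V / Z = -4.022 + j4.455 A = 6.002∠132.1° A.
Step 6 — Complex power: S = V·I* = 965.5 - j40.1 VA.
Step 7 — Real power: P = Re(S) = 965.5 W.
Step 8 — Reactive power: Q = Im(S) = -40.1 VAR.
Step 9 — Apparent power: |S| = 966.4 VA.
Step 10 — Power factor: PF = P/|S| = 0.9991 (leading).

(a) P = 965.5 W  (b) Q = -40.1 VAR  (c) S = 966.4 VA  (d) PF = 0.9991 (leading)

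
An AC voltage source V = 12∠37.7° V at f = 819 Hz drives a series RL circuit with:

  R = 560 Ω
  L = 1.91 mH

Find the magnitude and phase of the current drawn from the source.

Step 1 — Angular frequency: ω = 2π·f = 2π·819 = 5146 rad/s.
Step 2 — Component impedances:
  R: Z = R = 560 Ω
  L: Z = jωL = j·5146·0.00191 = 0 + j9.829 Ω
Step 3 — Series combination: Z_total = R + L = 560 + j9.829 Ω = 560.1∠1.0° Ω.
Step 4 — Source phasor: V = 12∠37.7° V = 9.495 + j7.338 V.
Step 5 — Ohm's law: I = V / Z_total = (9.495 + j7.338) / (560 + j9.829) = 0.01718 + j0.0128 A.
Step 6 — Convert to polar: |I| = 0.02143 A, ∠I = 36.7°.

I = 0.02143∠36.7° A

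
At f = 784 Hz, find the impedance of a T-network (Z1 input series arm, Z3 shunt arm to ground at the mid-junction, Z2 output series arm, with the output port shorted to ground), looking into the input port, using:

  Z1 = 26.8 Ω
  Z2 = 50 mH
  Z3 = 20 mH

Step 1 — Angular frequency: ω = 2π·f = 2π·784 = 4926 rad/s.
Step 2 — Component impedances:
  Z1: Z = R = 26.8 Ω
  Z2: Z = jωL = j·4926·0.05 = 0 + j246.3 Ω
  Z3: Z = jωL = j·4926·0.02 = 0 + j98.52 Ω
Step 3 — With the output port shorted to ground, the output series arm Z2 runs from the junction to ground; the shunt arm Z3 also runs from the junction to ground. They appear in parallel: Z3 || Z2 = 0 + j70.37 Ω.
Step 4 — Series with input arm Z1: Z_in = Z1 + (Z3 || Z2) = 26.8 + j70.37 Ω = 75.3∠69.2° Ω.

Z = 26.8 + j70.37 Ω = 75.3∠69.2° Ω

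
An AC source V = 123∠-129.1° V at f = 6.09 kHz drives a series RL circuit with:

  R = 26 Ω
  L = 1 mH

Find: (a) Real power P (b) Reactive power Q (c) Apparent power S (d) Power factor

Step 1 — Angular frequency: ω = 2π·f = 2π·6090 = 3.826e+04 rad/s.
Step 2 — Component impedances:
  R: Z = R = 26 Ω
  L: Z = jωL = j·3.826e+04·0.001 = 0 + j38.26 Ω
Step 3 — Series combination: Z_total = R + L = 26 + j38.26 Ω = 46.26∠55.8° Ω.
Step 4 — Source phasor: V = 123∠-129.1° V = -77.57 - j95.45 V.
Step 5 — Current: I = V / Z = -2.649 + j0.2273 A = 2.659∠175.1° A.
Step 6 — Complex power: S = V·I* = 183.8 + j270.5 VA.
Step 7 — Real power: P = Re(S) = 183.8 W.
Step 8 — Reactive power: Q = Im(S) = 270.5 VAR.
Step 9 — Apparent power: |S| = 327 VA.
Step 10 — Power factor: PF = P/|S| = 0.562 (lagging).

(a) P = 183.8 W  (b) Q = 270.5 VAR  (c) S = 327 VA  (d) PF = 0.562 (lagging)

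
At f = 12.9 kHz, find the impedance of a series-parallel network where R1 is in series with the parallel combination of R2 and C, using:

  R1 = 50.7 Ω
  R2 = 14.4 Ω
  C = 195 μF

Step 1 — Angular frequency: ω = 2π·f = 2π·1.29e+04 = 8.105e+04 rad/s.
Step 2 — Component impedances:
  R1: Z = R = 50.7 Ω
  R2: Z = R = 14.4 Ω
  C: Z = 1/(jωC) = -j/(ω·C) = 0 - j0.06327 Ω
Step 3 — Parallel branch: R2 || C = 1/(1/R2 + 1/C) = 0.000278 - j0.06327 Ω.
Step 4 — Series with R1: Z_total = R1 + (R2 || C) = 50.7 - j0.06327 Ω = 50.7∠-0.1° Ω.

Z = 50.7 - j0.06327 Ω = 50.7∠-0.1° Ω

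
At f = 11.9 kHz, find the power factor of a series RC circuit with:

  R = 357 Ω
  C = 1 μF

Step 1 — Angular frequency: ω = 2π·f = 2π·1.19e+04 = 7.477e+04 rad/s.
Step 2 — Component impedances:
  R: Z = R = 357 Ω
  C: Z = 1/(jωC) = -j/(ω·C) = 0 - j13.37 Ω
Step 3 — Series combination: Z_total = R + C = 357 - j13.37 Ω = 357.3∠-2.1° Ω.
Step 4 — Power factor: PF = cos(φ) = Re(Z)/|Z| = 357/357.25 = 0.9993.
Step 5 — Type: Im(Z) = -13.37 ⇒ leading (phase φ = -2.1°).

PF = 0.9993 (leading, φ = -2.1°)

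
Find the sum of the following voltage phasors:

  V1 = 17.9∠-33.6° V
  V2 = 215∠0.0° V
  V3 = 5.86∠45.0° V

Step 1 — Convert each phasor to rectangular form:
  V1 = 17.9·(cos(-33.6°) + j·sin(-33.6°)) = 14.91 - j9.906 V
  V2 = 215·(cos(0.0°) + j·sin(0.0°)) = 215 V
  V3 = 5.86·(cos(45.0°) + j·sin(45.0°)) = 4.144 + j4.144 V
Step 2 — Sum components: V_total = 234.1 - j5.762 V.
Step 3 — Convert to polar: |V_total| = 234.1 V, ∠V_total = -1.4°.

V_total = 234.1∠-1.4° V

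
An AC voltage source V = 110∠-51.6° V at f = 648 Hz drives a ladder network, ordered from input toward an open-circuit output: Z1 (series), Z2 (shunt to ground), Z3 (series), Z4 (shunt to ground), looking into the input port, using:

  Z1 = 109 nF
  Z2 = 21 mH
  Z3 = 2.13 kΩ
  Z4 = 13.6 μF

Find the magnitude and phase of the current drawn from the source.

Step 1 — Angular frequency: ω = 2π·f = 2π·648 = 4072 rad/s.
Step 2 — Component impedances:
  Z1: Z = 1/(jωC) = -j/(ω·C) = 0 - j2253 Ω
  Z2: Z = jωL = j·4072·0.021 = 0 + j85.5 Ω
  Z3: Z = R = 2130 Ω
  Z4: Z = 1/(jωC) = -j/(ω·C) = 0 - j18.06 Ω
Step 3 — Ladder network (open output): work backward from the far end, alternating series and parallel combinations. Z_in = 3.429 - j2168 Ω = 2168∠-89.9° Ω.
Step 4 — Source phasor: V = 110∠-51.6° V = 68.33 - j86.21 V.
Step 5 — Ohm's law: I = V / Z_total = (68.33 - j86.21) / (3.429 - j2168) = 0.03981 + j0.03145 A.
Step 6 — Convert to polar: |I| = 0.05074 A, ∠I = 38.3°.

I = 0.05074∠38.3° A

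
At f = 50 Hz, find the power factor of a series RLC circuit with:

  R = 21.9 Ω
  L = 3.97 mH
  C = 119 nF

Step 1 — Angular frequency: ω = 2π·f = 2π·50 = 314.2 rad/s.
Step 2 — Component impedances:
  R: Z = R = 21.9 Ω
  L: Z = jωL = j·314.2·0.00397 = 0 + j1.247 Ω
  C: Z = 1/(jωC) = -j/(ω·C) = 0 - j2.675e+04 Ω
Step 3 — Series combination: Z_total = R + L + C = 21.9 - j2.675e+04 Ω = 2.675e+04∠-90.0° Ω.
Step 4 — Power factor: PF = cos(φ) = Re(Z)/|Z| = 21.9/26747 = 0.0008188.
Step 5 — Type: Im(Z) = -2.675e+04 ⇒ leading (phase φ = -90.0°).

PF = 0.0008188 (leading, φ = -90.0°)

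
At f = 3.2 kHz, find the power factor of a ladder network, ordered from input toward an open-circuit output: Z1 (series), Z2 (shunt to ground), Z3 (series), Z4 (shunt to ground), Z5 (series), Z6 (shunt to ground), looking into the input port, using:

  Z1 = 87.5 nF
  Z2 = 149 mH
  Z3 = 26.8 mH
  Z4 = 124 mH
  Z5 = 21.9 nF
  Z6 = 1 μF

Step 1 — Angular frequency: ω = 2π·f = 2π·3200 = 2.011e+04 rad/s.
Step 2 — Component impedances:
  Z1: Z = 1/(jωC) = -j/(ω·C) = 0 - j568.4 Ω
  Z2: Z = jωL = j·2.011e+04·0.149 = 0 + j2996 Ω
  Z3: Z = jωL = j·2.011e+04·0.0268 = 0 + j538.8 Ω
  Z4: Z = jωL = j·2.011e+04·0.124 = 0 + j2493 Ω
  Z5: Z = 1/(jωC) = -j/(ω·C) = 0 - j2271 Ω
  Z6: Z = 1/(jωC) = -j/(ω·C) = 0 - j49.74 Ω
Step 3 — Ladder network (open output): work backward from the far end, alternating series and parallel combinations. Z_in = 0 + j2726 Ω = 2726∠90.0° Ω.
Step 4 — Power factor: PF = cos(φ) = Re(Z)/|Z| = 0/2726 = 0.
Step 5 — Type: Im(Z) = 2726 ⇒ lagging (phase φ = 90.0°).

PF = 0 (lagging, φ = 90.0°)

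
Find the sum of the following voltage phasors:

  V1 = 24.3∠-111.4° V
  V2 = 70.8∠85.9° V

Step 1 — Convert each phasor to rectangular form:
  V1 = 24.3·(cos(-111.4°) + j·sin(-111.4°)) = -8.867 - j22.62 V
  V2 = 70.8·(cos(85.9°) + j·sin(85.9°)) = 5.062 + j70.62 V
Step 2 — Sum components: V_total = -3.804 + j47.99 V.
Step 3 — Convert to polar: |V_total| = 48.14 V, ∠V_total = 94.5°.

V_total = 48.14∠94.5° V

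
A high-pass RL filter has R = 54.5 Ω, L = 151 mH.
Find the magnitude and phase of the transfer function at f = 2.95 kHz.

Step 1 — Angular frequency: ω = 2π·2950 = 1.854e+04 rad/s.
Step 2 — Transfer function: H(jω) = jωL/(R + jωL).
Step 3 — Numerator jωL = j·2799; denominator R + jωL = 54.5 + j2799.
Step 4 — H = 0.9996 + j0.01946.
Step 5 — Magnitude: |H| = 0.9998 (-0.0 dB); phase: φ = 1.1°.

|H| = 0.9998 (-0.0 dB), φ = 1.1°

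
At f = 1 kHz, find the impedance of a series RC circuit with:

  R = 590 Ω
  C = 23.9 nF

Step 1 — Angular frequency: ω = 2π·f = 2π·1000 = 6283 rad/s.
Step 2 — Component impedances:
  R: Z = R = 590 Ω
  C: Z = 1/(jωC) = -j/(ω·C) = 0 - j6659 Ω
Step 3 — Series combination: Z_total = R + C = 590 - j6659 Ω = 6685∠-84.9° Ω.

Z = 590 - j6659 Ω = 6685∠-84.9° Ω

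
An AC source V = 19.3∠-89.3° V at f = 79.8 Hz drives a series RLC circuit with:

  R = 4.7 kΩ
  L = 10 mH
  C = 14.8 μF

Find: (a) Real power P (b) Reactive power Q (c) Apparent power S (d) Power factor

Step 1 — Angular frequency: ω = 2π·f = 2π·79.8 = 501.4 rad/s.
Step 2 — Component impedances:
  R: Z = R = 4700 Ω
  L: Z = jωL = j·501.4·0.01 = 0 + j5.014 Ω
  C: Z = 1/(jωC) = -j/(ω·C) = 0 - j134.8 Ω
Step 3 — Series combination: Z_total = R + L + C = 4700 - j129.7 Ω = 4702∠-1.6° Ω.
Step 4 — Source phasor: V = 19.3∠-89.3° V = 0.2358 - j19.3 V.
Step 5 — Current: I = V / Z = 0.0001634 - j0.004102 A = 0.004105∠-87.7° A.
Step 6 — Complex power: S = V·I* = 0.07919 - j0.002186 VA.
Step 7 — Real power: P = Re(S) = 0.07919 W.
Step 8 — Reactive power: Q = Im(S) = -0.002186 VAR.
Step 9 — Apparent power: |S| = 0.07922 VA.
Step 10 — Power factor: PF = P/|S| = 0.9996 (leading).

(a) P = 0.07919 W  (b) Q = -0.002186 VAR  (c) S = 0.07922 VA  (d) PF = 0.9996 (leading)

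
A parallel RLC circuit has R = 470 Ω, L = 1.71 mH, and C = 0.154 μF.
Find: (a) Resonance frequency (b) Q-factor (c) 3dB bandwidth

Step 1 — Resonance: ω₀ = 1/√(LC) = 1/√(0.00171·1.54e-07) = 6.162e+04 rad/s.
Step 2 — f₀ = ω₀/(2π) = 9808 Hz.
Step 3 — Parallel Q: Q = R/(ω₀L) = 470/(6.162e+04·0.00171) = 4.46.
Step 4 — Bandwidth: Δω = ω₀/Q = 1.382e+04 rad/s; BW = Δω/(2π) = 2199 Hz.

(a) f₀ = 9808 Hz  (b) Q = 4.46  (c) BW = 2199 Hz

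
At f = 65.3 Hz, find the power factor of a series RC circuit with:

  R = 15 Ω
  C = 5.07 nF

Step 1 — Angular frequency: ω = 2π·f = 2π·65.3 = 410.3 rad/s.
Step 2 — Component impedances:
  R: Z = R = 15 Ω
  C: Z = 1/(jωC) = -j/(ω·C) = 0 - j4.807e+05 Ω
Step 3 — Series combination: Z_total = R + C = 15 - j4.807e+05 Ω = 4.807e+05∠-90.0° Ω.
Step 4 — Power factor: PF = cos(φ) = Re(Z)/|Z| = 15/4.807e+05 = 3.12e-05.
Step 5 — Type: Im(Z) = -4.807e+05 ⇒ leading (phase φ = -90.0°).

PF = 3.12e-05 (leading, φ = -90.0°)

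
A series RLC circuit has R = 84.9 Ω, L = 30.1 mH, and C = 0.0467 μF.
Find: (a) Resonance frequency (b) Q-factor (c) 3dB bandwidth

Step 1 — Resonance: ω₀ = 1/√(LC) = 1/√(0.0301·4.67e-08) = 2.667e+04 rad/s.
Step 2 — f₀ = ω₀/(2π) = 4245 Hz.
Step 3 — Series Q: Q = ω₀L/R = 2.667e+04·0.0301/84.9 = 9.456.
Step 4 — Bandwidth: Δω = ω₀/Q = 2821 rad/s; BW = Δω/(2π) = 448.9 Hz.

(a) f₀ = 4245 Hz  (b) Q = 9.456  (c) BW = 448.9 Hz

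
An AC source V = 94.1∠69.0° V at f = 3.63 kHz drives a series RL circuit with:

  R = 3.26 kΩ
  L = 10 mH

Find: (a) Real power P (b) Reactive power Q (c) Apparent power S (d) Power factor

Step 1 — Angular frequency: ω = 2π·f = 2π·3630 = 2.281e+04 rad/s.
Step 2 — Component impedances:
  R: Z = R = 3260 Ω
  L: Z = jωL = j·2.281e+04·0.01 = 0 + j228.1 Ω
Step 3 — Series combination: Z_total = R + L = 3260 + j228.1 Ω = 3268∠4.0° Ω.
Step 4 — Source phasor: V = 94.1∠69.0° V = 33.72 + j87.85 V.
Step 5 — Current: I = V / Z = 0.01217 + j0.0261 A = 0.02879∠65.0° A.
Step 6 — Complex power: S = V·I* = 2.703 + j0.1891 VA.
Step 7 — Real power: P = Re(S) = 2.703 W.
Step 8 — Reactive power: Q = Im(S) = 0.1891 VAR.
Step 9 — Apparent power: |S| = 2.71 VA.
Step 10 — Power factor: PF = P/|S| = 0.9976 (lagging).

(a) P = 2.703 W  (b) Q = 0.1891 VAR  (c) S = 2.71 VA  (d) PF = 0.9976 (lagging)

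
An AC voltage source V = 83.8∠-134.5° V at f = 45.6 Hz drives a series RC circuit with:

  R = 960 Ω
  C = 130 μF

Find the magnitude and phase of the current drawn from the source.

Step 1 — Angular frequency: ω = 2π·f = 2π·45.6 = 286.5 rad/s.
Step 2 — Component impedances:
  R: Z = R = 960 Ω
  C: Z = 1/(jωC) = -j/(ω·C) = 0 - j26.85 Ω
Step 3 — Series combination: Z_total = R + C = 960 - j26.85 Ω = 960.4∠-1.6° Ω.
Step 4 — Source phasor: V = 83.8∠-134.5° V = -58.74 - j59.77 V.
Step 5 — Ohm's law: I = V / Z_total = (-58.74 - j59.77) / (960 - j26.85) = -0.0594 - j0.06392 A.
Step 6 — Convert to polar: |I| = 0.08726 A, ∠I = -132.9°.

I = 0.08726∠-132.9° A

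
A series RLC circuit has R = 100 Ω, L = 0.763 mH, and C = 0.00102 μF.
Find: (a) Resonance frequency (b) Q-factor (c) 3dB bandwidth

Step 1 — Resonance: ω₀ = 1/√(LC) = 1/√(0.000763·1.02e-09) = 1.134e+06 rad/s.
Step 2 — f₀ = ω₀/(2π) = 1.804e+05 Hz.
Step 3 — Series Q: Q = ω₀L/R = 1.134e+06·0.000763/100 = 8.649.
Step 4 — Bandwidth: Δω = ω₀/Q = 1.311e+05 rad/s; BW = Δω/(2π) = 2.086e+04 Hz.

(a) f₀ = 1.804e+05 Hz  (b) Q = 8.649  (c) BW = 2.086e+04 Hz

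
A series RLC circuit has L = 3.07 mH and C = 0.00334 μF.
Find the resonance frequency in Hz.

Step 1 — Resonance condition Im(Z)=0 gives ω₀ = 1/√(LC).
Step 2 — ω₀ = 1/√(0.00307·3.34e-09) = 3.123e+05 rad/s.
Step 3 — f₀ = ω₀/(2π) = 4.97e+04 Hz.

f₀ = 4.97e+04 Hz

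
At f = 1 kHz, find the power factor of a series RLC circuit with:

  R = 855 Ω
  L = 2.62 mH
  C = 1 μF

Step 1 — Angular frequency: ω = 2π·f = 2π·1000 = 6283 rad/s.
Step 2 — Component impedances:
  R: Z = R = 855 Ω
  L: Z = jωL = j·6283·0.00262 = 0 + j16.46 Ω
  C: Z = 1/(jωC) = -j/(ω·C) = 0 - j159.2 Ω
Step 3 — Series combination: Z_total = R + L + C = 855 - j142.7 Ω = 866.8∠-9.5° Ω.
Step 4 — Power factor: PF = cos(φ) = Re(Z)/|Z| = 855/866.8 = 0.9864.
Step 5 — Type: Im(Z) = -142.7 ⇒ leading (phase φ = -9.5°).

PF = 0.9864 (leading, φ = -9.5°)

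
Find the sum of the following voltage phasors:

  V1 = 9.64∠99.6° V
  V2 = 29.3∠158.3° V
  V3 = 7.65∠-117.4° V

Step 1 — Convert each phasor to rectangular form:
  V1 = 9.64·(cos(99.6°) + j·sin(99.6°)) = -1.608 + j9.505 V
  V2 = 29.3·(cos(158.3°) + j·sin(158.3°)) = -27.22 + j10.83 V
  V3 = 7.65·(cos(-117.4°) + j·sin(-117.4°)) = -3.521 - j6.792 V
Step 2 — Sum components: V_total = -32.35 + j13.55 V.
Step 3 — Convert to polar: |V_total| = 35.07 V, ∠V_total = 157.3°.

V_total = 35.07∠157.3° V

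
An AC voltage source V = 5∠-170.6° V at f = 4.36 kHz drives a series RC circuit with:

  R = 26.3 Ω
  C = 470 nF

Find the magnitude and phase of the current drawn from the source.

Step 1 — Angular frequency: ω = 2π·f = 2π·4360 = 2.739e+04 rad/s.
Step 2 — Component impedances:
  R: Z = R = 26.3 Ω
  C: Z = 1/(jωC) = -j/(ω·C) = 0 - j77.67 Ω
Step 3 — Series combination: Z_total = R + C = 26.3 - j77.67 Ω = 82∠-71.3° Ω.
Step 4 — Source phasor: V = 5∠-170.6° V = -4.933 - j0.8166 V.
Step 5 — Ohm's law: I = V / Z_total = (-4.933 - j0.8166) / (26.3 - j77.67) = -0.009862 - j0.06017 A.
Step 6 — Convert to polar: |I| = 0.06098 A, ∠I = -99.3°.

I = 0.06098∠-99.3° A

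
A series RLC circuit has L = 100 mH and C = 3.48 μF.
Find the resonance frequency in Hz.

Step 1 — Resonance condition Im(Z)=0 gives ω₀ = 1/√(LC).
Step 2 — ω₀ = 1/√(0.1·3.48e-06) = 1695 rad/s.
Step 3 — f₀ = ω₀/(2π) = 269.8 Hz.

f₀ = 269.8 Hz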